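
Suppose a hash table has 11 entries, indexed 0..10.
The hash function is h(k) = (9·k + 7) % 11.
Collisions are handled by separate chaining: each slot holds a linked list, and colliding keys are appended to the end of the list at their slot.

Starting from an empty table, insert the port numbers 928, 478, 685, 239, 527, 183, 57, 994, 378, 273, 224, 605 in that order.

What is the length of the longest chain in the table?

928 -> bucket 10
478 -> bucket 8
685 -> bucket 1
239 -> bucket 2
527 -> bucket 9
183 -> bucket 4
57 -> bucket 3
994 -> bucket 10 (collision)
378 -> bucket 10 (collision)
273 -> bucket 0
224 -> bucket 10 (collision)
605 -> bucket 7
Final buckets:
0: 273
1: 685
2: 239
3: 57
4: 183
5: —
6: —
7: 605
8: 478
9: 527
10: 928 -> 994 -> 378 -> 224

4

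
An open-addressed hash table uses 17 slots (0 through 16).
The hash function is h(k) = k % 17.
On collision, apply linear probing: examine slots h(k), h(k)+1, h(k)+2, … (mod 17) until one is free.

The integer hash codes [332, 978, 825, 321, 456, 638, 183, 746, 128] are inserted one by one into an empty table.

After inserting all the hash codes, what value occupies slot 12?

Insert 332: h=9, slot 9 empty => index 9.
Insert 978: h=9, slot 9 occupied => index 10.
Insert 825: h=9, slots 9,10 occupied => index 11.
Insert 321: h=15, slot 15 empty => index 15.
Insert 456: h=14, slot 14 empty => index 14.
Insert 638: h=9, slots 9,10,11 occupied => index 12.
Insert 183: h=13, slot 13 empty => index 13.
Insert 746: h=15, slot 15 occupied => index 16.
Insert 128: h=9, slots 9,10,11,12,13,14,15,16 occupied => index 0.
Table: [128, ., ., ., ., ., ., ., ., 332, 978, 825, 638, 183, 456, 321, 746]

638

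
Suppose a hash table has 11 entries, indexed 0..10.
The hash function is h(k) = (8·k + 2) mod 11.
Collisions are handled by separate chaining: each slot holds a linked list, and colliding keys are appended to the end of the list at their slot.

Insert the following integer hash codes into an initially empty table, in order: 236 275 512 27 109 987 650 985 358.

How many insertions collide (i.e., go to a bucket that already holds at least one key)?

3

236 → bucket 9
275 → bucket 2
512 → bucket 6
27 → bucket 9 (collision)
109 → bucket 5
987 → bucket 0
650 → bucket 10
985 → bucket 6 (collision)
358 → bucket 6 (collision)
Final buckets:
0: 987
1: -
2: 275
3: -
4: -
5: 109
6: 512 -> 985 -> 358
7: -
8: -
9: 236 -> 27
10: 650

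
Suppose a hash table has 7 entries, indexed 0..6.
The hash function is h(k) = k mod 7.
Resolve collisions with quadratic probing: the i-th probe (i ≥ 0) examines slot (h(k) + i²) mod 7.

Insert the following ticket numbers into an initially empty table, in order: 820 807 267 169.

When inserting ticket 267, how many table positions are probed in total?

Insert 820: h=1, slot 1 empty -> index 1.
Insert 807: h=2, slot 2 empty -> index 2.
Insert 267: h=1, slots 1,2 occupied -> index 5.
Insert 169: h=1, slots 1,2,5 occupied -> index 3.
Table: [—, 820, 807, 169, —, 267, —]

3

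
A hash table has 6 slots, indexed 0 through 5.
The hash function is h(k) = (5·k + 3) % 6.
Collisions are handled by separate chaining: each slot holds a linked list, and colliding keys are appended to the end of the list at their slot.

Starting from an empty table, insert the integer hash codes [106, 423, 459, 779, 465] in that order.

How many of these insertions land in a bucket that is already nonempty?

106 -> bucket 5
423 -> bucket 0
459 -> bucket 0 (collision)
779 -> bucket 4
465 -> bucket 0 (collision)
Final buckets:
0: 423 -> 459 -> 465
1: _
2: _
3: _
4: 779
5: 106

2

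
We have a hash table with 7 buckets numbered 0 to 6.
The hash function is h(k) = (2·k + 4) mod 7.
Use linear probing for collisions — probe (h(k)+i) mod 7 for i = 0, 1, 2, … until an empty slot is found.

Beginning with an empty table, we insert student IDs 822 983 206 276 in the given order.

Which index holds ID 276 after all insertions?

822: h=3 → slot 3
983: h=3, probe 3,4 → slot 4
206: h=3, probe 3,4,5 → slot 5
276: h=3, probe 3,4,5,6 → slot 6
Table: [∅, ∅, ∅, 822, 983, 206, 276]

6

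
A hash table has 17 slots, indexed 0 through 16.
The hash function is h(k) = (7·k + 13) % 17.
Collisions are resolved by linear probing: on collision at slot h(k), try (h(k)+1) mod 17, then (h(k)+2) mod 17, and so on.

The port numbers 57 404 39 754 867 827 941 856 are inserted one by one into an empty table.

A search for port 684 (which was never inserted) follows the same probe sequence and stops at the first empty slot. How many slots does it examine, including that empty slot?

57 hashes to 4; slot 4 is free -> place at 4.
404 hashes to 2; slot 2 is free -> place at 2.
39 hashes to 14; slot 14 is free -> place at 14.
754 hashes to 4; 4 taken -> place at 5.
867 hashes to 13; slot 13 is free -> place at 13.
827 hashes to 5; 5 taken -> place at 6.
941 hashes to 4; 4,5,6 taken -> place at 7.
856 hashes to 4; 4,5,6,7 taken -> place at 8.
Table: [-, -, 404, -, 57, 754, 827, 941, 856, -, -, -, -, 867, 39, -, -]
Lookup 684: h=7, probe 7,8,9 → slot 9 empty, not found.

3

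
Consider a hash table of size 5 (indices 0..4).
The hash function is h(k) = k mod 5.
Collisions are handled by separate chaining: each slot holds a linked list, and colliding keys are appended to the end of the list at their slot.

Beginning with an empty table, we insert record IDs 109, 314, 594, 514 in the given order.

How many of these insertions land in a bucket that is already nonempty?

Insert 109: h=4, bucket 4 empty → new chain.
Insert 314: h=4, bucket 4 nonempty → append to chain.
Insert 594: h=4, bucket 4 nonempty → append to chain.
Insert 514: h=4, bucket 4 nonempty → append to chain.
Final buckets:
0: ∅
1: ∅
2: ∅
3: ∅
4: 109 -> 314 -> 594 -> 514

3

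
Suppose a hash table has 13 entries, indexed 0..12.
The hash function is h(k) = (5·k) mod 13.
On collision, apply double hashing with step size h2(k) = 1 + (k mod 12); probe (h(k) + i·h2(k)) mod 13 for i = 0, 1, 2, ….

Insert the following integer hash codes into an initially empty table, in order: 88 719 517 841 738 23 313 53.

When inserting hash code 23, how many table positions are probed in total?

2

Insert 88: h=11, slot 11 empty => index 11.
Insert 719: h=7, slot 7 empty => index 7.
Insert 517: h=11, h2=2, slot 11 occupied => index 0.
Insert 841: h=6, slot 6 empty => index 6.
Insert 738: h=11, h2=7, slot 11 occupied => index 5.
Insert 23: h=11, h2=12, slot 11 occupied => index 10.
Insert 313: h=5, h2=2, slots 5,7 occupied => index 9.
Insert 53: h=5, h2=6, slots 5,11 occupied => index 4.
Table: [517, ∅, ∅, ∅, 53, 738, 841, 719, ∅, 313, 23, 88, ∅]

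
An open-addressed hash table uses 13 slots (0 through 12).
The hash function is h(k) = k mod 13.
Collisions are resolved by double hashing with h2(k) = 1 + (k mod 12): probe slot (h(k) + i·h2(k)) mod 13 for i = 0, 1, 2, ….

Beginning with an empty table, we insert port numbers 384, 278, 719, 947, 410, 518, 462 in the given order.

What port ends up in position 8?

462

384 hashes to 7; slot 7 is free → place at 7.
278 hashes to 5; slot 5 is free → place at 5.
719 hashes to 4; slot 4 is free → place at 4.
947 hashes to 11; slot 11 is free → place at 11.
410 hashes to 7, h2=3; 7 taken → place at 10.
518 hashes to 11, h2=3; 11 taken → place at 1.
462 hashes to 7, h2=7; 7,1 taken → place at 8.
Table: [_, 518, _, _, 719, 278, _, 384, 462, _, 410, 947, _]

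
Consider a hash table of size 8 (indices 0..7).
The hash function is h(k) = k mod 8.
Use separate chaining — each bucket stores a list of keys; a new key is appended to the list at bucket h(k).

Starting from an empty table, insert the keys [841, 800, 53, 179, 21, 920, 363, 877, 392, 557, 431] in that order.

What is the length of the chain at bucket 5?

841 → bucket 1
800 → bucket 0
53 → bucket 5
179 → bucket 3
21 → bucket 5 (collision)
920 → bucket 0 (collision)
363 → bucket 3 (collision)
877 → bucket 5 (collision)
392 → bucket 0 (collision)
557 → bucket 5 (collision)
431 → bucket 7
Final buckets:
0: 800 -> 920 -> 392
1: 841
2: ∅
3: 179 -> 363
4: ∅
5: 53 -> 21 -> 877 -> 557
6: ∅
7: 431

4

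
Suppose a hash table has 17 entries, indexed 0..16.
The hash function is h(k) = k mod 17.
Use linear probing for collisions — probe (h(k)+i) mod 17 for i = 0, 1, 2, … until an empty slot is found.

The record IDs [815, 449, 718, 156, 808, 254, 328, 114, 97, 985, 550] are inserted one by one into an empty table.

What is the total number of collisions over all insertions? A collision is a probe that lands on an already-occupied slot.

815 hashes to 16; slot 16 is free -> place at 16.
449 hashes to 7; slot 7 is free -> place at 7.
718 hashes to 4; slot 4 is free -> place at 4.
156 hashes to 3; slot 3 is free -> place at 3.
808 hashes to 9; slot 9 is free -> place at 9.
254 hashes to 16; 16 taken -> place at 0.
328 hashes to 5; slot 5 is free -> place at 5.
114 hashes to 12; slot 12 is free -> place at 12.
97 hashes to 12; 12 taken -> place at 13.
985 hashes to 16; 16,0 taken -> place at 1.
550 hashes to 6; slot 6 is free -> place at 6.
Table: [254, 985, _, 156, 718, 328, 550, 449, _, 808, _, _, 114, 97, _, _, 815]

4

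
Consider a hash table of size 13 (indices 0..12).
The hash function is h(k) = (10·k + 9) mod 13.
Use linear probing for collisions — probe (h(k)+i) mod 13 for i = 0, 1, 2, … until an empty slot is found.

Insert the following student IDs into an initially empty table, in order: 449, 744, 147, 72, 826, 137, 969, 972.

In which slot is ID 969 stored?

449 hashes to 1; slot 1 is free => place at 1.
744 hashes to 0; slot 0 is free => place at 0.
147 hashes to 10; slot 10 is free => place at 10.
72 hashes to 1; 1 taken => place at 2.
826 hashes to 1; 1,2 taken => place at 3.
137 hashes to 1; 1,2,3 taken => place at 4.
969 hashes to 1; 1,2,3,4 taken => place at 5.
972 hashes to 5; 5 taken => place at 6.
Table: [744, 449, 72, 826, 137, 969, 972, _, _, _, 147, _, _]

5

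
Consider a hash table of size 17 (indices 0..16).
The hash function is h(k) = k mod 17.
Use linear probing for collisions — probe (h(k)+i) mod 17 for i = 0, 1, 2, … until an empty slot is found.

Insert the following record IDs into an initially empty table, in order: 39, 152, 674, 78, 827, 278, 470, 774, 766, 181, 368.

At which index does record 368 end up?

Insert 39: h=5, slot 5 empty → index 5.
Insert 152: h=16, slot 16 empty → index 16.
Insert 674: h=11, slot 11 empty → index 11.
Insert 78: h=10, slot 10 empty → index 10.
Insert 827: h=11, slot 11 occupied → index 12.
Insert 278: h=6, slot 6 empty → index 6.
Insert 470: h=11, slots 11,12 occupied → index 13.
Insert 774: h=9, slot 9 empty → index 9.
Insert 766: h=1, slot 1 empty → index 1.
Insert 181: h=11, slots 11,12,13 occupied → index 14.
Insert 368: h=11, slots 11,12,13,14 occupied → index 15.
Table: [-, 766, -, -, -, 39, 278, -, -, 774, 78, 674, 827, 470, 181, 368, 152]

15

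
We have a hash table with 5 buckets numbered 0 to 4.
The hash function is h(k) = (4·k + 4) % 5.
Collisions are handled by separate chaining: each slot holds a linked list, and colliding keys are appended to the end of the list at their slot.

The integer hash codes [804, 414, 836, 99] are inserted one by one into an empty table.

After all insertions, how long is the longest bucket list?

3

804 → bucket 0
414 → bucket 0 (collision)
836 → bucket 3
99 → bucket 0 (collision)
Final buckets:
0: 804 -> 414 -> 99
1: -
2: -
3: 836
4: -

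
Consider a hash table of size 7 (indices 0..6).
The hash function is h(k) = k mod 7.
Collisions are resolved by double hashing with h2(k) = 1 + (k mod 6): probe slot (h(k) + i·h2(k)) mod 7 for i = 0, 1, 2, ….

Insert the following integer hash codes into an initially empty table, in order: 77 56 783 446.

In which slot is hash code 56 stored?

Insert 77: h=0, slot 0 empty => index 0.
Insert 56: h=0, h2=3, slot 0 occupied => index 3.
Insert 783: h=6, slot 6 empty => index 6.
Insert 446: h=5, slot 5 empty => index 5.
Table: [77, _, _, 56, _, 446, 783]

3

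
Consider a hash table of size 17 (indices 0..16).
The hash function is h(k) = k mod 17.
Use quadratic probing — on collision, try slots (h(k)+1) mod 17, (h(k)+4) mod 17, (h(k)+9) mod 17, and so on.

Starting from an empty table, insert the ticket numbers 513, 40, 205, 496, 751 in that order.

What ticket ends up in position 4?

496

513: h=3 → slot 3
40: h=6 → slot 6
205: h=1 → slot 1
496: h=3, probe 3,4 → slot 4
751: h=3, probe 3,4,7 → slot 7
Table: [-, 205, -, 513, 496, -, 40, 751, -, -, -, -, -, -, -, -, -]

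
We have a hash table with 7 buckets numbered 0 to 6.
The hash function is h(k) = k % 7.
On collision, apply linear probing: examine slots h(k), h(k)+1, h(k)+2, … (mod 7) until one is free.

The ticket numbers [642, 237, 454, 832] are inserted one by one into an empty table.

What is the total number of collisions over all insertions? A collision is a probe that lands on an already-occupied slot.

Insert 642: h=5, slot 5 empty -> index 5.
Insert 237: h=6, slot 6 empty -> index 6.
Insert 454: h=6, slot 6 occupied -> index 0.
Insert 832: h=6, slots 6,0 occupied -> index 1.
Table: [454, 832, -, -, -, 642, 237]

3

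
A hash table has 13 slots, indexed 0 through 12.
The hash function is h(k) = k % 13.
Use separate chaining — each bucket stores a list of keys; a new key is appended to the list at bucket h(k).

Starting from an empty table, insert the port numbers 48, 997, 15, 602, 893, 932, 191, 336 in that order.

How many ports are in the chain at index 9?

48 → bucket 9
997 → bucket 9 (collision)
15 → bucket 2
602 → bucket 4
893 → bucket 9 (collision)
932 → bucket 9 (collision)
191 → bucket 9 (collision)
336 → bucket 11
Final buckets:
0: .
1: .
2: 15
3: .
4: 602
5: .
6: .
7: .
8: .
9: 48 -> 997 -> 893 -> 932 -> 191
10: .
11: 336
12: .

5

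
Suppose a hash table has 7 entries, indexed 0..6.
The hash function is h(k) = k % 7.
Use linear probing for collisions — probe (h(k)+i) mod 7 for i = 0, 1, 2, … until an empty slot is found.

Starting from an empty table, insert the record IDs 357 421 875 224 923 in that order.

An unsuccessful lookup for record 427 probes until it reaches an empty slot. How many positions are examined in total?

5

357 hashes to 0; slot 0 is free => place at 0.
421 hashes to 1; slot 1 is free => place at 1.
875 hashes to 0; 0,1 taken => place at 2.
224 hashes to 0; 0,1,2 taken => place at 3.
923 hashes to 6; slot 6 is free => place at 6.
Table: [357, 421, 875, 224, —, —, 923]
Lookup 427: h=0, probe 0,1,2,3,4 → slot 4 empty, not found.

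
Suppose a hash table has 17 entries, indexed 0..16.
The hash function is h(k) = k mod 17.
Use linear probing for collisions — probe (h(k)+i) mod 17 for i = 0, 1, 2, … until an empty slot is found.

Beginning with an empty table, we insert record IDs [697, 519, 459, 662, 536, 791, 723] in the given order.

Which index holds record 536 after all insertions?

10

697 hashes to 0; slot 0 is free => place at 0.
519 hashes to 9; slot 9 is free => place at 9.
459 hashes to 0; 0 taken => place at 1.
662 hashes to 16; slot 16 is free => place at 16.
536 hashes to 9; 9 taken => place at 10.
791 hashes to 9; 9,10 taken => place at 11.
723 hashes to 9; 9,10,11 taken => place at 12.
Table: [697, 459, —, —, —, —, —, —, —, 519, 536, 791, 723, —, —, —, 662]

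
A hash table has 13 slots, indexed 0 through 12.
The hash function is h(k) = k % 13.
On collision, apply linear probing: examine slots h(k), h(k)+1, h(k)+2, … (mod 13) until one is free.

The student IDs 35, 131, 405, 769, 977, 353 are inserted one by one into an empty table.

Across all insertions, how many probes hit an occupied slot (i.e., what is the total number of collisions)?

35: h=9 → slot 9
131: h=1 → slot 1
405: h=2 → slot 2
769: h=2, probe 2,3 → slot 3
977: h=2, probe 2,3,4 → slot 4
353: h=2, probe 2,3,4,5 → slot 5
Table: [∅, 131, 405, 769, 977, 353, ∅, ∅, ∅, 35, ∅, ∅, ∅]

6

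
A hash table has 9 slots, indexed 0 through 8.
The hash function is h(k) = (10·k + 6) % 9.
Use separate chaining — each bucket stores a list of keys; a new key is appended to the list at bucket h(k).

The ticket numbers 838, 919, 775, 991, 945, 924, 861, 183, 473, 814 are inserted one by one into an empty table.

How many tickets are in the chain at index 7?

4

838 → bucket 7
919 → bucket 7 (collision)
775 → bucket 7 (collision)
991 → bucket 7 (collision)
945 → bucket 6
924 → bucket 3
861 → bucket 3 (collision)
183 → bucket 0
473 → bucket 2
814 → bucket 1
Final buckets:
0: 183
1: 814
2: 473
3: 924 -> 861
4: .
5: .
6: 945
7: 838 -> 919 -> 775 -> 991
8: .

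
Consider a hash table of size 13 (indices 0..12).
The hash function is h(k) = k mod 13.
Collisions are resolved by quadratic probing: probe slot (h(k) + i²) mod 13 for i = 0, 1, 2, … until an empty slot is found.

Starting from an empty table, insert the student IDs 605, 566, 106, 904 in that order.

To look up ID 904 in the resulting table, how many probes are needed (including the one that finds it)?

605: h=7 → slot 7
566: h=7, probe 7,8 → slot 8
106: h=2 → slot 2
904: h=7, probe 7,8,11 → slot 11
Table: [—, —, 106, —, —, —, —, 605, 566, —, —, 904, —]
Lookup 904: h=7, probe 7,8,11 → found at 11.

3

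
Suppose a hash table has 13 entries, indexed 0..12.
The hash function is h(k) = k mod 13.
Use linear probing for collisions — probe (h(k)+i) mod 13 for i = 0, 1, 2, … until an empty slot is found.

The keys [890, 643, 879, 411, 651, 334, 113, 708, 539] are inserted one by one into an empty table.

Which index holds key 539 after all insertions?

890: h=6 → slot 6
643: h=6, probe 6,7 → slot 7
879: h=8 → slot 8
411: h=8, probe 8,9 → slot 9
651: h=1 → slot 1
334: h=9, probe 9,10 → slot 10
113: h=9, probe 9,10,11 → slot 11
708: h=6, probe 6,7,8,9,10,11,12 → slot 12
539: h=6, probe 6,7,8,9,10,11,12,0 → slot 0
Table: [539, 651, -, -, -, -, 890, 643, 879, 411, 334, 113, 708]

0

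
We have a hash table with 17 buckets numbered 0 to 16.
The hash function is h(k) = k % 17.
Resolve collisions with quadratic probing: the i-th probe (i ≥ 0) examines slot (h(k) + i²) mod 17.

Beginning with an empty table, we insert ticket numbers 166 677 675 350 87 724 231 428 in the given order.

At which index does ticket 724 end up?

11

166 hashes to 13; slot 13 is free -> place at 13.
677 hashes to 14; slot 14 is free -> place at 14.
675 hashes to 12; slot 12 is free -> place at 12.
350 hashes to 10; slot 10 is free -> place at 10.
87 hashes to 2; slot 2 is free -> place at 2.
724 hashes to 10; 10 taken -> place at 11.
231 hashes to 10; 10,11,14,2 taken -> place at 9.
428 hashes to 3; slot 3 is free -> place at 3.
Table: [-, -, 87, 428, -, -, -, -, -, 231, 350, 724, 675, 166, 677, -, -]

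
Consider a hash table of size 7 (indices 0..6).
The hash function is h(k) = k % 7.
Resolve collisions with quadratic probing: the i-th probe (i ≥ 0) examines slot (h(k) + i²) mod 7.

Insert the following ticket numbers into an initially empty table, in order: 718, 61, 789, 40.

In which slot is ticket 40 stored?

718 hashes to 4; slot 4 is free → place at 4.
61 hashes to 5; slot 5 is free → place at 5.
789 hashes to 5; 5 taken → place at 6.
40 hashes to 5; 5,6 taken → place at 2.
Table: [∅, ∅, 40, ∅, 718, 61, 789]

2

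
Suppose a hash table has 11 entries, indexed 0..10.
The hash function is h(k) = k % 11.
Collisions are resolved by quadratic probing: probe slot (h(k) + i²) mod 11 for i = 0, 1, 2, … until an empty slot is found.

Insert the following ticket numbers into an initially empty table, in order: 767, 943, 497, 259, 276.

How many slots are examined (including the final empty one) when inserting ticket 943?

Insert 767: h=8, slot 8 empty -> index 8.
Insert 943: h=8, slot 8 occupied -> index 9.
Insert 497: h=2, slot 2 empty -> index 2.
Insert 259: h=6, slot 6 empty -> index 6.
Insert 276: h=1, slot 1 empty -> index 1.
Table: [∅, 276, 497, ∅, ∅, ∅, 259, ∅, 767, 943, ∅]

2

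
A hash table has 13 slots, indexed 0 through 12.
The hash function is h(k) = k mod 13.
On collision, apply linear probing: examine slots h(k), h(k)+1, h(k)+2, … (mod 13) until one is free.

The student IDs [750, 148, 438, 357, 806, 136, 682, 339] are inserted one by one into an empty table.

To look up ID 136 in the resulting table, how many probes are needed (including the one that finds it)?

2

750 hashes to 9; slot 9 is free → place at 9.
148 hashes to 5; slot 5 is free → place at 5.
438 hashes to 9; 9 taken → place at 10.
357 hashes to 6; slot 6 is free → place at 6.
806 hashes to 0; slot 0 is free → place at 0.
136 hashes to 6; 6 taken → place at 7.
682 hashes to 6; 6,7 taken → place at 8.
339 hashes to 1; slot 1 is free → place at 1.
Table: [806, 339, -, -, -, 148, 357, 136, 682, 750, 438, -, -]
Lookup 136: h=6, probe 6,7 → found at 7.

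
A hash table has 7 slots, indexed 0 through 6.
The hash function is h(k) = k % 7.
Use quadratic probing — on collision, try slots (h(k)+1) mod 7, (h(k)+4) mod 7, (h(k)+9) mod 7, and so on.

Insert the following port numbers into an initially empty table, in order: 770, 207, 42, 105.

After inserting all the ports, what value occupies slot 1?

770: h=0 => slot 0
207: h=4 => slot 4
42: h=0, probe 0,1 => slot 1
105: h=0, probe 0,1,4,2 => slot 2
Table: [770, 42, 105, _, 207, _, _]

42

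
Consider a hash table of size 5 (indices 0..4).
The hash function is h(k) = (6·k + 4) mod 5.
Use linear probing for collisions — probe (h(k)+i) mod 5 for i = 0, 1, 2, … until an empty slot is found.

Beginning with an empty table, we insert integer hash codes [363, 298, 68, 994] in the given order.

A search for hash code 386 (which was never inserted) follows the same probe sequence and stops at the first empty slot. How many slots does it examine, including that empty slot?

363: h=2 -> slot 2
298: h=2, probe 2,3 -> slot 3
68: h=2, probe 2,3,4 -> slot 4
994: h=3, probe 3,4,0 -> slot 0
Table: [994, —, 363, 298, 68]
Lookup 386: h=0, probe 0,1 → slot 1 empty, not found.

2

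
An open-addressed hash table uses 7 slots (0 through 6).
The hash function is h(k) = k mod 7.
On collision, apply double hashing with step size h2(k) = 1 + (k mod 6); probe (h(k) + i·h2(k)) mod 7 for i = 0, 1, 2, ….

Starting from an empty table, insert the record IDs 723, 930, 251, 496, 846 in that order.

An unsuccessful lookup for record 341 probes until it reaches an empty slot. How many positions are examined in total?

3

Insert 723: h=2, slot 2 empty -> index 2.
Insert 930: h=6, slot 6 empty -> index 6.
Insert 251: h=6, h2=6, slot 6 occupied -> index 5.
Insert 496: h=6, h2=5, slot 6 occupied -> index 4.
Insert 846: h=6, h2=1, slot 6 occupied -> index 0.
Table: [846, —, 723, —, 496, 251, 930]
Lookup 341: h=5, h2=6, probe 5,4,3 → slot 3 empty, not found.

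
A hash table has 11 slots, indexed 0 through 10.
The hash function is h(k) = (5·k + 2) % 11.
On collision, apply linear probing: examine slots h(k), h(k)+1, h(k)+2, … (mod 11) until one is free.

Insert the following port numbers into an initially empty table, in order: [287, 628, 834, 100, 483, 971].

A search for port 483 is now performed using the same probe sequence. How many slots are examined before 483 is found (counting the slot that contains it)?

287: h=7 => slot 7
628: h=7, probe 7,8 => slot 8
834: h=3 => slot 3
100: h=7, probe 7,8,9 => slot 9
483: h=8, probe 8,9,10 => slot 10
971: h=6 => slot 6
Table: [∅, ∅, ∅, 834, ∅, ∅, 971, 287, 628, 100, 483]
Lookup 483: h=8, probe 8,9,10 → found at 10.

3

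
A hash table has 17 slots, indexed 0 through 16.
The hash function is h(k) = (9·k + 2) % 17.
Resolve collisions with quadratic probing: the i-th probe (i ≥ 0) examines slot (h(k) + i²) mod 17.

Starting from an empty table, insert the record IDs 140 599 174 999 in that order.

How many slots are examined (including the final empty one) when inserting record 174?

3

140: h=4 → slot 4
599: h=4, probe 4,5 → slot 5
174: h=4, probe 4,5,8 → slot 8
999: h=0 → slot 0
Table: [999, _, _, _, 140, 599, _, _, 174, _, _, _, _, _, _, _, _]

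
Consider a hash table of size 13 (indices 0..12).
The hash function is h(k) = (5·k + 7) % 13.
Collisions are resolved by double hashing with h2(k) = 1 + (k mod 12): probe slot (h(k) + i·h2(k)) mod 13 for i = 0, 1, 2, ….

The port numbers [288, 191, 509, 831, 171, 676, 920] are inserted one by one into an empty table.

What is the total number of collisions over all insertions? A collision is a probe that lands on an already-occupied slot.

Insert 288: h=4, slot 4 empty => index 4.
Insert 191: h=0, slot 0 empty => index 0.
Insert 509: h=4, h2=6, slot 4 occupied => index 10.
Insert 831: h=2, slot 2 empty => index 2.
Insert 171: h=4, h2=4, slot 4 occupied => index 8.
Insert 676: h=7, slot 7 empty => index 7.
Insert 920: h=5, slot 5 empty => index 5.
Table: [191, ∅, 831, ∅, 288, 920, ∅, 676, 171, ∅, 509, ∅, ∅]

2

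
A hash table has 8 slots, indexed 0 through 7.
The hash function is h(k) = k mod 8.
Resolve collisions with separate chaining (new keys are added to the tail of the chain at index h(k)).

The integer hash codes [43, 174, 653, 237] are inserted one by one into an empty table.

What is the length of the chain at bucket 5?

Insert 43: h=3, bucket 3 empty → new chain.
Insert 174: h=6, bucket 6 empty → new chain.
Insert 653: h=5, bucket 5 empty → new chain.
Insert 237: h=5, bucket 5 nonempty → append to chain.
Final buckets:
0: ∅
1: ∅
2: ∅
3: 43
4: ∅
5: 653 -> 237
6: 174
7: ∅

2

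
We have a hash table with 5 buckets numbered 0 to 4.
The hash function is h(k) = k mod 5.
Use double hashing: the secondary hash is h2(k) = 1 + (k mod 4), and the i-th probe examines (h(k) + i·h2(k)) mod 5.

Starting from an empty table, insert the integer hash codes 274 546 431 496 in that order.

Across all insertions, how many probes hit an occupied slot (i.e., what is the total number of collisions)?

274 hashes to 4; slot 4 is free → place at 4.
546 hashes to 1; slot 1 is free → place at 1.
431 hashes to 1, h2=4; 1 taken → place at 0.
496 hashes to 1, h2=1; 1 taken → place at 2.
Table: [431, 546, 496, ∅, 274]

2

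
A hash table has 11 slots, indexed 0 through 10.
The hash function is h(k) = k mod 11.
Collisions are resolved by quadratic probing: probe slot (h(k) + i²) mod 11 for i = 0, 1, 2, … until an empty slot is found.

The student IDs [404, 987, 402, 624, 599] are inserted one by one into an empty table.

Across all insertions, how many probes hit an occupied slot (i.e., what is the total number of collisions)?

Insert 404: h=8, slot 8 empty -> index 8.
Insert 987: h=8, slot 8 occupied -> index 9.
Insert 402: h=6, slot 6 empty -> index 6.
Insert 624: h=8, slots 8,9 occupied -> index 1.
Insert 599: h=5, slot 5 empty -> index 5.
Table: [., 624, ., ., ., 599, 402, ., 404, 987, .]

3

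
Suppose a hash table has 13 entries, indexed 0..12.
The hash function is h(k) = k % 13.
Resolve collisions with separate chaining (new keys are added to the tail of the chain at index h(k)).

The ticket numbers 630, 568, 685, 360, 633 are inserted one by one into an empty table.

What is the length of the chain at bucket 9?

630 -> bucket 6
568 -> bucket 9
685 -> bucket 9 (collision)
360 -> bucket 9 (collision)
633 -> bucket 9 (collision)
Final buckets:
0: —
1: —
2: —
3: —
4: —
5: —
6: 630
7: —
8: —
9: 568 -> 685 -> 360 -> 633
10: —
11: —
12: —

4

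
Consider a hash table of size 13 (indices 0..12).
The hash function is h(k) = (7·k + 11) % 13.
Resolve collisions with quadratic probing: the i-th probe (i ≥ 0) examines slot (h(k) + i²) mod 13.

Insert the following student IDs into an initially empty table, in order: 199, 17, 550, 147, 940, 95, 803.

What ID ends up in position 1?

17

Insert 199: h=0, slot 0 empty → index 0.
Insert 17: h=0, slot 0 occupied → index 1.
Insert 550: h=0, slots 0,1 occupied → index 4.
Insert 147: h=0, slots 0,1,4 occupied → index 9.
Insert 940: h=0, slots 0,1,4,9 occupied → index 3.
Insert 95: h=0, slots 0,1,4,9,3 occupied → index 12.
Insert 803: h=3, slots 3,4 occupied → index 7.
Table: [199, 17, ., 940, 550, ., ., 803, ., 147, ., ., 95]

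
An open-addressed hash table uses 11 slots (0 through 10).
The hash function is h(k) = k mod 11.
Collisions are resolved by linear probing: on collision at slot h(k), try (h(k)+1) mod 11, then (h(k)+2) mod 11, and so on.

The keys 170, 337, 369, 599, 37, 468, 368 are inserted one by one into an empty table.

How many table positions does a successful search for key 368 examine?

170: h=5 => slot 5
337: h=7 => slot 7
369: h=6 => slot 6
599: h=5, probe 5,6,7,8 => slot 8
37: h=4 => slot 4
468: h=6, probe 6,7,8,9 => slot 9
368: h=5, probe 5,6,7,8,9,10 => slot 10
Table: [., ., ., ., 37, 170, 369, 337, 599, 468, 368]
Lookup 368: h=5, probe 5,6,7,8,9,10 → found at 10.

6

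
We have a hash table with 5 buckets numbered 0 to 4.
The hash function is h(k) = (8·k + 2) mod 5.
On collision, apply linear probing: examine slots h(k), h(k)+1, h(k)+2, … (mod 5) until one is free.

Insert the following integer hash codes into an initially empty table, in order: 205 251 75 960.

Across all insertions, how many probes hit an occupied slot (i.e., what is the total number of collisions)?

3

205 hashes to 2; slot 2 is free -> place at 2.
251 hashes to 0; slot 0 is free -> place at 0.
75 hashes to 2; 2 taken -> place at 3.
960 hashes to 2; 2,3 taken -> place at 4.
Table: [251, ., 205, 75, 960]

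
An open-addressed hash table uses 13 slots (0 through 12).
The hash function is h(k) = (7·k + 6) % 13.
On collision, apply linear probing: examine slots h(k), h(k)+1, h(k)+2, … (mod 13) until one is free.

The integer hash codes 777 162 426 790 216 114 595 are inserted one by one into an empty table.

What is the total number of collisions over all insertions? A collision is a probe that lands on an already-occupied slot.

10

777 hashes to 11; slot 11 is free → place at 11.
162 hashes to 9; slot 9 is free → place at 9.
426 hashes to 11; 11 taken → place at 12.
790 hashes to 11; 11,12 taken → place at 0.
216 hashes to 10; slot 10 is free → place at 10.
114 hashes to 11; 11,12,0 taken → place at 1.
595 hashes to 11; 11,12,0,1 taken → place at 2.
Table: [790, 114, 595, ∅, ∅, ∅, ∅, ∅, ∅, 162, 216, 777, 426]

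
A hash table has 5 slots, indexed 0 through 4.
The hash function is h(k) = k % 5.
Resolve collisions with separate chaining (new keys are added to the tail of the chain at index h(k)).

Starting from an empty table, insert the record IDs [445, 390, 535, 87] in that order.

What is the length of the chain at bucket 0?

445 -> bucket 0
390 -> bucket 0 (collision)
535 -> bucket 0 (collision)
87 -> bucket 2
Final buckets:
0: 445 -> 390 -> 535
1: .
2: 87
3: .
4: .

3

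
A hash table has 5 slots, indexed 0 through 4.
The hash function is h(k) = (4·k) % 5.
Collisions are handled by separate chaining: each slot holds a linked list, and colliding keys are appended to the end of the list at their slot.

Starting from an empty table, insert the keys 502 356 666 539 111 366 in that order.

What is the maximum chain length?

4

502 → bucket 3
356 → bucket 4
666 → bucket 4 (collision)
539 → bucket 1
111 → bucket 4 (collision)
366 → bucket 4 (collision)
Final buckets:
0: —
1: 539
2: —
3: 502
4: 356 -> 666 -> 111 -> 366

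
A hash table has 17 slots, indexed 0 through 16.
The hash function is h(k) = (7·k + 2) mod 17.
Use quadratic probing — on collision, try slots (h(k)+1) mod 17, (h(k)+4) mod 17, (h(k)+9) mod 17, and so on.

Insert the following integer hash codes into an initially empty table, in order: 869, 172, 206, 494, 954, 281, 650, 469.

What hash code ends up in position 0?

Insert 869: h=16, slot 16 empty -> index 16.
Insert 172: h=16, slot 16 occupied -> index 0.
Insert 206: h=16, slots 16,0 occupied -> index 3.
Insert 494: h=9, slot 9 empty -> index 9.
Insert 954: h=16, slots 16,0,3 occupied -> index 8.
Insert 281: h=14, slot 14 empty -> index 14.
Insert 650: h=13, slot 13 empty -> index 13.
Insert 469: h=4, slot 4 empty -> index 4.
Table: [172, -, -, 206, 469, -, -, -, 954, 494, -, -, -, 650, 281, -, 869]

172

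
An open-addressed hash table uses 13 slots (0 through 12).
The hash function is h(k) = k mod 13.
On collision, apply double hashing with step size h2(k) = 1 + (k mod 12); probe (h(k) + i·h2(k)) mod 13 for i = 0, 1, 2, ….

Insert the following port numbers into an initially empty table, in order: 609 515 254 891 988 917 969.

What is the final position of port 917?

6

609 hashes to 11; slot 11 is free => place at 11.
515 hashes to 8; slot 8 is free => place at 8.
254 hashes to 7; slot 7 is free => place at 7.
891 hashes to 7, h2=4; 7,11 taken => place at 2.
988 hashes to 0; slot 0 is free => place at 0.
917 hashes to 7, h2=6; 7,0 taken => place at 6.
969 hashes to 7, h2=10; 7 taken => place at 4.
Table: [988, ., 891, ., 969, ., 917, 254, 515, ., ., 609, .]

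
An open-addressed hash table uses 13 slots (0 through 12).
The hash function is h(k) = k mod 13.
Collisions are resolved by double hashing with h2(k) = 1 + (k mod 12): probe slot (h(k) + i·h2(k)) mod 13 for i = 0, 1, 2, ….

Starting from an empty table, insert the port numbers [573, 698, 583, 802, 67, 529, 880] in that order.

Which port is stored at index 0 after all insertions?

529

Insert 573: h=1, slot 1 empty -> index 1.
Insert 698: h=9, slot 9 empty -> index 9.
Insert 583: h=11, slot 11 empty -> index 11.
Insert 802: h=9, h2=11, slot 9 occupied -> index 7.
Insert 67: h=2, slot 2 empty -> index 2.
Insert 529: h=9, h2=2, slots 9,11 occupied -> index 0.
Insert 880: h=9, h2=5, slots 9,1 occupied -> index 6.
Table: [529, 573, 67, ∅, ∅, ∅, 880, 802, ∅, 698, ∅, 583, ∅]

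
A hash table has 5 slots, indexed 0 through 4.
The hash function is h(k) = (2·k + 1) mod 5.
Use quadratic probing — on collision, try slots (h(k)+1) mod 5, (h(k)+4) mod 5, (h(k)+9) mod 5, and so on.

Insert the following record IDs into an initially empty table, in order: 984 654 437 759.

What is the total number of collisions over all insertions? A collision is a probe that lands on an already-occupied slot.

4

Insert 984: h=4, slot 4 empty → index 4.
Insert 654: h=4, slot 4 occupied → index 0.
Insert 437: h=0, slot 0 occupied → index 1.
Insert 759: h=4, slots 4,0 occupied → index 3.
Table: [654, 437, _, 759, 984]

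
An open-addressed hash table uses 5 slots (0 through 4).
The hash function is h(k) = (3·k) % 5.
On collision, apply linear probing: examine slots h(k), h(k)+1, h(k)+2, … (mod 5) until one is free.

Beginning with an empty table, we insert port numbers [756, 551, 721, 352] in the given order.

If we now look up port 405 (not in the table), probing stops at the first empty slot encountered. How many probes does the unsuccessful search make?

3

756 hashes to 3; slot 3 is free -> place at 3.
551 hashes to 3; 3 taken -> place at 4.
721 hashes to 3; 3,4 taken -> place at 0.
352 hashes to 1; slot 1 is free -> place at 1.
Table: [721, 352, ., 756, 551]
Lookup 405: h=0, probe 0,1,2 → slot 2 empty, not found.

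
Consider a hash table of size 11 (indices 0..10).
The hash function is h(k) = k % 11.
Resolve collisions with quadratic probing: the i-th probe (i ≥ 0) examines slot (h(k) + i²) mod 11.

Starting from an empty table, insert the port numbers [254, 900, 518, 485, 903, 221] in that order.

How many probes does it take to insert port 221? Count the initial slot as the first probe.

5

254 hashes to 1; slot 1 is free -> place at 1.
900 hashes to 9; slot 9 is free -> place at 9.
518 hashes to 1; 1 taken -> place at 2.
485 hashes to 1; 1,2 taken -> place at 5.
903 hashes to 1; 1,2,5 taken -> place at 10.
221 hashes to 1; 1,2,5,10 taken -> place at 6.
Table: [∅, 254, 518, ∅, ∅, 485, 221, ∅, ∅, 900, 903]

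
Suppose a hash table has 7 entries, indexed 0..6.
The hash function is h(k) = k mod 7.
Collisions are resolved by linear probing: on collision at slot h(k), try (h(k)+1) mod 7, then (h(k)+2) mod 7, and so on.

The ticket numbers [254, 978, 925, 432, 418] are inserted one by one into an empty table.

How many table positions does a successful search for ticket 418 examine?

3

254 hashes to 2; slot 2 is free → place at 2.
978 hashes to 5; slot 5 is free → place at 5.
925 hashes to 1; slot 1 is free → place at 1.
432 hashes to 5; 5 taken → place at 6.
418 hashes to 5; 5,6 taken → place at 0.
Table: [418, 925, 254, ., ., 978, 432]
Lookup 418: h=5, probe 5,6,0 → found at 0.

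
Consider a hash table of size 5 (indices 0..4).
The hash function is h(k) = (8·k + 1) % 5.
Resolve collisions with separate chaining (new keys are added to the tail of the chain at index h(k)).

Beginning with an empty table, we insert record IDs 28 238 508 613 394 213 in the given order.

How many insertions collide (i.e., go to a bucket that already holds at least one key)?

28 → bucket 0
238 → bucket 0 (collision)
508 → bucket 0 (collision)
613 → bucket 0 (collision)
394 → bucket 3
213 → bucket 0 (collision)
Final buckets:
0: 28 -> 238 -> 508 -> 613 -> 213
1: _
2: _
3: 394
4: _

4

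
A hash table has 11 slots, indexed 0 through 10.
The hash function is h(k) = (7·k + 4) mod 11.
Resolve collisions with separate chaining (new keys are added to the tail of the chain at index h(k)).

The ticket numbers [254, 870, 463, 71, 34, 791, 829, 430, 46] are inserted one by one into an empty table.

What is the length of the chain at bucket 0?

254 → bucket 0
870 → bucket 0 (collision)
463 → bucket 0 (collision)
71 → bucket 6
34 → bucket 0 (collision)
791 → bucket 8
829 → bucket 10
430 → bucket 0 (collision)
46 → bucket 7
Final buckets:
0: 254 -> 870 -> 463 -> 34 -> 430
1: —
2: —
3: —
4: —
5: —
6: 71
7: 46
8: 791
9: —
10: 829

5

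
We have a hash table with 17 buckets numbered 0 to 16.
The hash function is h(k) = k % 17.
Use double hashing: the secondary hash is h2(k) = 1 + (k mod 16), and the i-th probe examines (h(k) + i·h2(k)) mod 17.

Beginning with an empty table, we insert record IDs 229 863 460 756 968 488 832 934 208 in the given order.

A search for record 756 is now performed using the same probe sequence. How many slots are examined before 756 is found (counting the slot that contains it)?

4

229 hashes to 8; slot 8 is free -> place at 8.
863 hashes to 13; slot 13 is free -> place at 13.
460 hashes to 1; slot 1 is free -> place at 1.
756 hashes to 8, h2=5; 8,13,1 taken -> place at 6.
968 hashes to 16; slot 16 is free -> place at 16.
488 hashes to 12; slot 12 is free -> place at 12.
832 hashes to 16, h2=1; 16 taken -> place at 0.
934 hashes to 16, h2=7; 16,6,13 taken -> place at 3.
208 hashes to 4; slot 4 is free -> place at 4.
Table: [832, 460, ., 934, 208, ., 756, ., 229, ., ., ., 488, 863, ., ., 968]
Lookup 756: h=8, h2=5, probe 8,13,1,6 → found at 6.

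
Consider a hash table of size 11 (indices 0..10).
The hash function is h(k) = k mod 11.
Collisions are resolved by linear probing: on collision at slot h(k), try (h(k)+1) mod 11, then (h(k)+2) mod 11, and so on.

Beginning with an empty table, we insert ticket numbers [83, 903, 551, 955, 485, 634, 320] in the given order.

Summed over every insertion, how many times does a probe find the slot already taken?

83 hashes to 6; slot 6 is free -> place at 6.
903 hashes to 1; slot 1 is free -> place at 1.
551 hashes to 1; 1 taken -> place at 2.
955 hashes to 9; slot 9 is free -> place at 9.
485 hashes to 1; 1,2 taken -> place at 3.
634 hashes to 7; slot 7 is free -> place at 7.
320 hashes to 1; 1,2,3 taken -> place at 4.
Table: [∅, 903, 551, 485, 320, ∅, 83, 634, ∅, 955, ∅]

6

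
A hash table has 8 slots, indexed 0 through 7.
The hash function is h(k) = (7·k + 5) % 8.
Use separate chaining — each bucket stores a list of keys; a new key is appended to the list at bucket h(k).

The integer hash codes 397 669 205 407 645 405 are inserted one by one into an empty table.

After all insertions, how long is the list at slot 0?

397 → bucket 0
669 → bucket 0 (collision)
205 → bucket 0 (collision)
407 → bucket 6
645 → bucket 0 (collision)
405 → bucket 0 (collision)
Final buckets:
0: 397 -> 669 -> 205 -> 645 -> 405
1: -
2: -
3: -
4: -
5: -
6: 407
7: -

5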